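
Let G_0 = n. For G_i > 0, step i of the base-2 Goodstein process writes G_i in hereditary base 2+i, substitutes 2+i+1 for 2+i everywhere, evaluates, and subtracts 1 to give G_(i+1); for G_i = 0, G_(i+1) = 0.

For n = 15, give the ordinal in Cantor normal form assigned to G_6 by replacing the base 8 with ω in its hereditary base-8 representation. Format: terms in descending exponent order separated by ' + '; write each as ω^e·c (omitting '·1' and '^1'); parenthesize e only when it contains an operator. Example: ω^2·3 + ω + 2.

ω^(ω + 1) + ω^7·7 + ω^6·7 + ω^5·7 + ω^4·7 + ω^3·7 + ω^2·7 + ω·7 + 7

base 2: 15 = 2^(2 + 1) + 2^2 + 2 + 1; at 3: 3^(3 + 1) + 3^3 + 3 + 1 = 112; next = 111
base 3: 111 = 3^(3 + 1) + 3^3 + 3; at 4: 4^(4 + 1) + 4^4 + 4 = 1284; next = 1283
base 4: 1283 = 4^(4 + 1) + 4^4 + 3; at 5: 5^(5 + 1) + 5^5 + 3 = 18753; next = 18752
base 5: 18752 = 5^(5 + 1) + 5^5 + 2; at 6: 6^(6 + 1) + 6^6 + 2 = 326594; next = 326593
base 6: 326593 = 6^(6 + 1) + 6^6 + 1; at 7: 7^(7 + 1) + 7^7 + 1 = 6588345; next = 6588344
base 7: 6588344 = 7^(7 + 1) + 7^7; at 8: 8^(8 + 1) + 8^8 = 150994944; next = 150994943
base 8: 150994943 = 8^(8 + 1) + 7·8^7 + 7·8^6 + 7·8^5 + 7·8^4 + 7·8^3 + 7·8^2 + 7·8 + 7; at 9: 9^(9 + 1) + 7·9^7 + 7·9^6 + 7·9^5 + 7·9^4 + 7·9^3 + 7·9^2 + 7·9 + 7 = 3524450281; next = 3524450280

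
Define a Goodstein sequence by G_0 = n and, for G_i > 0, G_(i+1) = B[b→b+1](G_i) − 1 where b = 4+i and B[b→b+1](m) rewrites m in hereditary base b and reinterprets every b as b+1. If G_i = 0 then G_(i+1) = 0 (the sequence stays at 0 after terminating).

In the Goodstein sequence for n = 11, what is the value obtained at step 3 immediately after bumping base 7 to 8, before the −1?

16

base 4: 11 = 2·4 + 3; at 5: 2·5 + 3 = 13; next = 12
base 5: 12 = 2·5 + 2; at 6: 2·6 + 2 = 14; next = 13
base 6: 13 = 2·6 + 1; at 7: 2·7 + 1 = 15; next = 14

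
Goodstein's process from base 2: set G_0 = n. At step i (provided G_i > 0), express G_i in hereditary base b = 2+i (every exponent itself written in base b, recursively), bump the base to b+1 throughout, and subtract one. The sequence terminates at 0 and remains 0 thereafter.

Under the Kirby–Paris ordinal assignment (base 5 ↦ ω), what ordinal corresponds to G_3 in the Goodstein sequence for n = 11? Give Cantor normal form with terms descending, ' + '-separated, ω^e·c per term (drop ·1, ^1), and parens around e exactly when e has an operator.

11 —HB2→ 2^(2 + 1) + 2 + 1 —bump→ 3^(3 + 1) + 3 + 1 = 85 —(−1)→ 84
84 —HB3→ 3^(3 + 1) + 3 —bump→ 4^(4 + 1) + 4 = 1028 —(−1)→ 1027
1027 —HB4→ 4^(4 + 1) + 3 —bump→ 5^(5 + 1) + 3 = 15628 —(−1)→ 15627

ω^(ω + 1) + 2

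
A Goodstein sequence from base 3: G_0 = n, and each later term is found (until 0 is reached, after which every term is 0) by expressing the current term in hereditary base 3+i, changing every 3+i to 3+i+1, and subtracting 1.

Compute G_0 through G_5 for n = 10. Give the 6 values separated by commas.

[0] 10 ≡ 3^2 + 1 (base 3). Lift 4: 17. −1: 16.
[1] 16 ≡ 4^2 (base 4). Lift 5: 25. −1: 24.
[2] 24 ≡ 4·5 + 4 (base 5). Lift 6: 28. −1: 27.
[3] 27 ≡ 4·6 + 3 (base 6). Lift 7: 31. −1: 30.
[4] 30 ≡ 4·7 + 2 (base 7). Lift 8: 34. −1: 33.

10, 16, 24, 27, 30, 33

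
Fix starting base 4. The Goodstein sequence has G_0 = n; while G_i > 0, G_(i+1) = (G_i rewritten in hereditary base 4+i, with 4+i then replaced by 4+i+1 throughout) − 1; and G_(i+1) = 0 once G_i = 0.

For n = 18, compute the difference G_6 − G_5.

G_0 = 18. HB_4(18) = 4^2 + 2. Bump = 27. G_1 = 26.
G_1 = 26. HB_5(26) = 5^2 + 1. Bump = 37. G_2 = 36.
G_2 = 36. HB_6(36) = 6^2. Bump = 49. G_3 = 48.
G_3 = 48. HB_7(48) = 6·7 + 6. Bump = 54. G_4 = 53.
G_4 = 53. HB_8(53) = 6·8 + 5. Bump = 59. G_5 = 58.
G_5 = 58. HB_9(58) = 6·9 + 4. Bump = 64. G_6 = 63.

5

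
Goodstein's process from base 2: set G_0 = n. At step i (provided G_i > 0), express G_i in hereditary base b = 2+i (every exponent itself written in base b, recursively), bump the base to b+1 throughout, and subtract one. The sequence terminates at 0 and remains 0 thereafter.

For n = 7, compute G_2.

base 2: 7 = 2^2 + 2 + 1; at 3: 3^3 + 3 + 1 = 31; next = 30
base 3: 30 = 3^3 + 3; at 4: 4^4 + 4 = 260; next = 259
base 4: 259 = 4^4 + 3; at 5: 5^5 + 3 = 3128; next = 3127

259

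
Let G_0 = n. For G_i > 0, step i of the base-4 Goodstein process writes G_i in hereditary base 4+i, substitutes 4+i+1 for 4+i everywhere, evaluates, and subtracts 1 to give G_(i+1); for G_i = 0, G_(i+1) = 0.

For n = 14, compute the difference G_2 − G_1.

base 4: 14 = 3·4 + 2; at 5: 3·5 + 2 = 17; next = 16
base 5: 16 = 3·5 + 1; at 6: 3·6 + 1 = 19; next = 18

2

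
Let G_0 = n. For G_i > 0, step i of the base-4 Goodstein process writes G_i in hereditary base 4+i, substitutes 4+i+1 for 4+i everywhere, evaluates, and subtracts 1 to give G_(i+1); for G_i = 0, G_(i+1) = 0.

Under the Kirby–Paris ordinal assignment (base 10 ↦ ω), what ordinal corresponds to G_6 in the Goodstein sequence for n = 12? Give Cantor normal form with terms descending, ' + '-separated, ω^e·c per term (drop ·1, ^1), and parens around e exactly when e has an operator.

ω + 9

(0) 12|_4 = 3·4 ↦ 3·5|_5 = 15 ⇒ 14
(1) 14|_5 = 2·5 + 4 ↦ 2·6 + 4|_6 = 16 ⇒ 15
(2) 15|_6 = 2·6 + 3 ↦ 2·7 + 3|_7 = 17 ⇒ 16
(3) 16|_7 = 2·7 + 2 ↦ 2·8 + 2|_8 = 18 ⇒ 17
(4) 17|_8 = 2·8 + 1 ↦ 2·9 + 1|_9 = 19 ⇒ 18
(5) 18|_9 = 2·9 ↦ 2·10|_10 = 20 ⇒ 19
(6) 19|_10 = 10 + 9 ↦ 11 + 9|_11 = 20 ⇒ 19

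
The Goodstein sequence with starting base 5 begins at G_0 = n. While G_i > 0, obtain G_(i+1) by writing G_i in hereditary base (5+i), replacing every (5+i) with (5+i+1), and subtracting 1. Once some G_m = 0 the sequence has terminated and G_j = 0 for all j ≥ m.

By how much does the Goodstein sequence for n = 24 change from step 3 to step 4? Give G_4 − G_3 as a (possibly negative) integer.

[0] 24 ≡ 4·5 + 4 (base 5). Lift 6: 28. −1: 27.
[1] 27 ≡ 4·6 + 3 (base 6). Lift 7: 31. −1: 30.
[2] 30 ≡ 4·7 + 2 (base 7). Lift 8: 34. −1: 33.
[3] 33 ≡ 4·8 + 1 (base 8). Lift 9: 37. −1: 36.

3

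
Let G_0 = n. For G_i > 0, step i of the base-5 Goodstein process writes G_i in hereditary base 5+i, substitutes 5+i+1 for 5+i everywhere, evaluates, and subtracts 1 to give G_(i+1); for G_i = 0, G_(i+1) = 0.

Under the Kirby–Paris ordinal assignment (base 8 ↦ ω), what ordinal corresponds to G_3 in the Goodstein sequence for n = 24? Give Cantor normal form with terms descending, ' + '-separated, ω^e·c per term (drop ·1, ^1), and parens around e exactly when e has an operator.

base 5: 24 = 4·5 + 4; at 6: 4·6 + 4 = 28; next = 27
base 6: 27 = 4·6 + 3; at 7: 4·7 + 3 = 31; next = 30
base 7: 30 = 4·7 + 2; at 8: 4·8 + 2 = 34; next = 33
base 8: 33 = 4·8 + 1; at 9: 4·9 + 1 = 37; next = 36

ω·4 + 1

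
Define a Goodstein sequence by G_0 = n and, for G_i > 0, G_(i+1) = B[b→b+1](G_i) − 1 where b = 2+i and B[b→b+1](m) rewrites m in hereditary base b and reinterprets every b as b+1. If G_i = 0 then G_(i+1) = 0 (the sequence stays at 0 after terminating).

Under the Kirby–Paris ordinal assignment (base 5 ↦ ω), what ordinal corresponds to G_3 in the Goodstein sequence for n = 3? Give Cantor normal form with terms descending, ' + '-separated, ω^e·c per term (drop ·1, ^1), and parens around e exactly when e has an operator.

base 2: 3 = 2 + 1; at 3: 3 + 1 = 4; next = 3
base 3: 3 = 3; at 4: 4 = 4; next = 3
base 4: 3 = 3; at 5: 3 = 3; next = 2
base 5: 2 = 2; at 6: 2 = 2; next = 1

2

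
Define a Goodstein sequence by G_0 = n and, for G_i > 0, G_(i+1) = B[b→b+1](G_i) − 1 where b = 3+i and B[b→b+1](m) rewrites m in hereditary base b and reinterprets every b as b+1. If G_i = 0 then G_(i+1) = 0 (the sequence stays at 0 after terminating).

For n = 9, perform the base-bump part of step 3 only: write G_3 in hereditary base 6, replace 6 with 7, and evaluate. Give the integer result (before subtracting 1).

22

[0] 9 ≡ 3^2 (base 3). Lift 4: 16. −1: 15.
[1] 15 ≡ 3·4 + 3 (base 4). Lift 5: 18. −1: 17.
[2] 17 ≡ 3·5 + 2 (base 5). Lift 6: 20. −1: 19.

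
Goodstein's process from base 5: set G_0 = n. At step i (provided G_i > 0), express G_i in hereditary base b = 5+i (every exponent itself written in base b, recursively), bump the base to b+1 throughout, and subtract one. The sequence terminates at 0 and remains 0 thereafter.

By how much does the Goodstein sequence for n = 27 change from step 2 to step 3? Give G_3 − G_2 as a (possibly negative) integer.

G_0 = 27. HB_5(27) = 5^2 + 2. Bump = 38. G_1 = 37.
G_1 = 37. HB_6(37) = 6^2 + 1. Bump = 50. G_2 = 49.
G_2 = 49. HB_7(49) = 7^2. Bump = 64. G_3 = 63.

14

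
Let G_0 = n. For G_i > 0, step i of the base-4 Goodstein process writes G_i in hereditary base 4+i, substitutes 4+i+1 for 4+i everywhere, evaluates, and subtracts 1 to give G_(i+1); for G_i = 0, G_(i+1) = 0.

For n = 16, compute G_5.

i=0: 16 = 4^2 (b=4); 4→5: 5^2 = 25; 25−1 = 24
i=1: 24 = 4·5 + 4 (b=5); 5→6: 4·6 + 4 = 28; 28−1 = 27
i=2: 27 = 4·6 + 3 (b=6); 6→7: 4·7 + 3 = 31; 31−1 = 30
i=3: 30 = 4·7 + 2 (b=7); 7→8: 4·8 + 2 = 34; 34−1 = 33
i=4: 33 = 4·8 + 1 (b=8); 8→9: 4·9 + 1 = 37; 37−1 = 36
i=5: 36 = 4·9 (b=9); 9→10: 4·10 = 40; 40−1 = 39

36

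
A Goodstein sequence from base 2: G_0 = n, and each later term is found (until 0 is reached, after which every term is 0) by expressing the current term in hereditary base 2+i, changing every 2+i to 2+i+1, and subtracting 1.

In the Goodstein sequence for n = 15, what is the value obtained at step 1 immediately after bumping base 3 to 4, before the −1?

(0) 15|_2 = 2^(2 + 1) + 2^2 + 2 + 1 ↦ 3^(3 + 1) + 3^3 + 3 + 1|_3 = 112 ⇒ 111
(1) 111|_3 = 3^(3 + 1) + 3^3 + 3 ↦ 4^(4 + 1) + 4^4 + 4|_4 = 1284 ⇒ 1283

1284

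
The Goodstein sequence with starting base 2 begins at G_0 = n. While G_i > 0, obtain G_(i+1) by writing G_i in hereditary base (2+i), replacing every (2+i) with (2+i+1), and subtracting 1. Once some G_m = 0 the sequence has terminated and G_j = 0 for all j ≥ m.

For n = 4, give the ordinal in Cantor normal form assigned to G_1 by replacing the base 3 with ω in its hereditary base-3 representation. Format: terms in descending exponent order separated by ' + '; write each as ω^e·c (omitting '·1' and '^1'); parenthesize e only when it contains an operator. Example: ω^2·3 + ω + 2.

G_0 = 4. HB_2(4) = 2^2. Bump = 27. G_1 = 26.
G_1 = 26. HB_3(26) = 2·3^2 + 2·3 + 2. Bump = 42. G_2 = 41.

ω^2·2 + ω·2 + 2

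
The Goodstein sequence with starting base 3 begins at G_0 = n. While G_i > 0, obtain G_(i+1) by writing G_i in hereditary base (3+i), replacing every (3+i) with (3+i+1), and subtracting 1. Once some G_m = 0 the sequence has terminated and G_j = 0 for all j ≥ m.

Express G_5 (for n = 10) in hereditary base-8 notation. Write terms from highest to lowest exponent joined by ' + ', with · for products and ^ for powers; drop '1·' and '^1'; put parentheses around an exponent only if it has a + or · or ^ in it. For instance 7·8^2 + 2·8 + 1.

4·8 + 1

(0) 10|_3 = 3^2 + 1 ↦ 4^2 + 1|_4 = 17 ⇒ 16
(1) 16|_4 = 4^2 ↦ 5^2|_5 = 25 ⇒ 24
(2) 24|_5 = 4·5 + 4 ↦ 4·6 + 4|_6 = 28 ⇒ 27
(3) 27|_6 = 4·6 + 3 ↦ 4·7 + 3|_7 = 31 ⇒ 30
(4) 30|_7 = 4·7 + 2 ↦ 4·8 + 2|_8 = 34 ⇒ 33
(5) 33|_8 = 4·8 + 1 ↦ 4·9 + 1|_9 = 37 ⇒ 36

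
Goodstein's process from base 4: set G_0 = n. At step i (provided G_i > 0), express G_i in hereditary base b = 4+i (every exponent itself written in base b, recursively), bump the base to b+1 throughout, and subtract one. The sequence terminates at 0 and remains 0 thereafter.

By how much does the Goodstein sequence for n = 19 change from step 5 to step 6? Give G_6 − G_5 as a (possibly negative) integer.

[0] 19 ≡ 4^2 + 3 (base 4). Lift 5: 28. −1: 27.
[1] 27 ≡ 5^2 + 2 (base 5). Lift 6: 38. −1: 37.
[2] 37 ≡ 6^2 + 1 (base 6). Lift 7: 50. −1: 49.
[3] 49 ≡ 7^2 (base 7). Lift 8: 64. −1: 63.
[4] 63 ≡ 7·8 + 7 (base 8). Lift 9: 70. −1: 69.
[5] 69 ≡ 7·9 + 6 (base 9). Lift 10: 76. −1: 75.

6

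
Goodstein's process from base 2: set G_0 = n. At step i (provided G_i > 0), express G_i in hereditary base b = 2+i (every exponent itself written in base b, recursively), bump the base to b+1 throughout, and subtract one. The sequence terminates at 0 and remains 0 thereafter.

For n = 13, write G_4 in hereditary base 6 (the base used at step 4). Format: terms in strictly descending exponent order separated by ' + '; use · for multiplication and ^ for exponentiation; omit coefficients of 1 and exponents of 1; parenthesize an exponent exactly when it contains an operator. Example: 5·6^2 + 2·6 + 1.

step 0: 13 = 2^(2 + 1) + 2^2 + 1; sub 3 for 2: 3^(3 + 1) + 3^3 + 1; = 109; G_1 = 109−1 = 108
step 1: 108 = 3^(3 + 1) + 3^3; sub 4 for 3: 4^(4 + 1) + 4^4; = 1280; G_2 = 1280−1 = 1279
step 2: 1279 = 4^(4 + 1) + 3·4^3 + 3·4^2 + 3·4 + 3; sub 5 for 4: 5^(5 + 1) + 3·5^3 + 3·5^2 + 3·5 + 3; = 16093; G_3 = 16093−1 = 16092
step 3: 16092 = 5^(5 + 1) + 3·5^3 + 3·5^2 + 3·5 + 2; sub 6 for 5: 6^(6 + 1) + 3·6^3 + 3·6^2 + 3·6 + 2; = 280712; G_4 = 280712−1 = 280711
step 4: 280711 = 6^(6 + 1) + 3·6^3 + 3·6^2 + 3·6 + 1; sub 7 for 6: 7^(7 + 1) + 3·7^3 + 3·7^2 + 3·7 + 1; = 5765999; G_5 = 5765999−1 = 5765998

6^(6 + 1) + 3·6^3 + 3·6^2 + 3·6 + 1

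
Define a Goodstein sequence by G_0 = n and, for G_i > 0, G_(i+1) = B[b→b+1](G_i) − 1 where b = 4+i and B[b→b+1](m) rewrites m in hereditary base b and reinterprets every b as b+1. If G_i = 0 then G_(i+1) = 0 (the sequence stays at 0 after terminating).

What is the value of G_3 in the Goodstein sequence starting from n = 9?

11

base 4: 9 = 2·4 + 1; at 5: 2·5 + 1 = 11; next = 10
base 5: 10 = 2·5; at 6: 2·6 = 12; next = 11
base 6: 11 = 6 + 5; at 7: 7 + 5 = 12; next = 11
base 7: 11 = 7 + 4; at 8: 8 + 4 = 12; next = 11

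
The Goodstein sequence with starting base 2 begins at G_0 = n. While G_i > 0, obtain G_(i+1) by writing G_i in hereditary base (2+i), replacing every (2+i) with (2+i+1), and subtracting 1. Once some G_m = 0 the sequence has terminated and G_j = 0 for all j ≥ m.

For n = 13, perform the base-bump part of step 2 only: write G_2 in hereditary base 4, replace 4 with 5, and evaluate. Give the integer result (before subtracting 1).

16093

13 —HB2→ 2^(2 + 1) + 2^2 + 1 —bump→ 3^(3 + 1) + 3^3 + 1 = 109 —(−1)→ 108
108 —HB3→ 3^(3 + 1) + 3^3 —bump→ 4^(4 + 1) + 4^4 = 1280 —(−1)→ 1279
1279 —HB4→ 4^(4 + 1) + 3·4^3 + 3·4^2 + 3·4 + 3 —bump→ 5^(5 + 1) + 3·5^3 + 3·5^2 + 3·5 + 3 = 16093 —(−1)→ 16092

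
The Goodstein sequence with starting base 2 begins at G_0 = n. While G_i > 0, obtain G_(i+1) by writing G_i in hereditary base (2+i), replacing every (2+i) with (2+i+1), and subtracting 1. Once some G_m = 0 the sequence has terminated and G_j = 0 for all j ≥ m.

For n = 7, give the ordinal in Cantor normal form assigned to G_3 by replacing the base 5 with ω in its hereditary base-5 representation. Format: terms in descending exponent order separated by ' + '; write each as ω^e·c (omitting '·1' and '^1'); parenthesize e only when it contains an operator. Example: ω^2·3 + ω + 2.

i=0: 7 = 2^2 + 2 + 1 (b=2); 2→3: 3^3 + 3 + 1 = 31; 31−1 = 30
i=1: 30 = 3^3 + 3 (b=3); 3→4: 4^4 + 4 = 260; 260−1 = 259
i=2: 259 = 4^4 + 3 (b=4); 4→5: 5^5 + 3 = 3128; 3128−1 = 3127
i=3: 3127 = 5^5 + 2 (b=5); 5→6: 6^6 + 2 = 46658; 46658−1 = 46657

ω^ω + 2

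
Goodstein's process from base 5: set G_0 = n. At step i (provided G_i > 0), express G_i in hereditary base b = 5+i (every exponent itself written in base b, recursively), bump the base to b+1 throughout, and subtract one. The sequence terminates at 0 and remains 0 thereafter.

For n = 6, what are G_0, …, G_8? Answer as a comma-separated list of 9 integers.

6, 6, 6, 5, 4, 3, 2, 1, 0

G_0 = 6. HB_5(6) = 5 + 1. Bump = 7. G_1 = 6.
G_1 = 6. HB_6(6) = 6. Bump = 7. G_2 = 6.
G_2 = 6. HB_7(6) = 6. Bump = 6. G_3 = 5.
G_3 = 5. HB_8(5) = 5. Bump = 5. G_4 = 4.
G_4 = 4. HB_9(4) = 4. Bump = 4. G_5 = 3.
G_5 = 3. HB_10(3) = 3. Bump = 3. G_6 = 2.
G_6 = 2. HB_11(2) = 2. Bump = 2. G_7 = 1.
G_7 = 1. HB_12(1) = 1. Bump = 1. G_8 = 0.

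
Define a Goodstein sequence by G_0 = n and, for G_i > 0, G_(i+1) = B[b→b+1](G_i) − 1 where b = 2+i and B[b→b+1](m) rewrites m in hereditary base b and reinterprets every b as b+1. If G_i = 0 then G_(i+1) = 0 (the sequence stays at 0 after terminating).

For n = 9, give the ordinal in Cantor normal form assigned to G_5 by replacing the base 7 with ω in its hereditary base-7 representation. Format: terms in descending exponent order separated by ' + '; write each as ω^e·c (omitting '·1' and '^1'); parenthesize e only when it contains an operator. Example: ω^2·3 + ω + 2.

9 —HB2→ 2^(2 + 1) + 1 —bump→ 3^(3 + 1) + 1 = 82 —(−1)→ 81
81 —HB3→ 3^(3 + 1) —bump→ 4^(4 + 1) = 1024 —(−1)→ 1023
1023 —HB4→ 3·4^4 + 3·4^3 + 3·4^2 + 3·4 + 3 —bump→ 3·5^5 + 3·5^3 + 3·5^2 + 3·5 + 3 = 9843 —(−1)→ 9842
9842 —HB5→ 3·5^5 + 3·5^3 + 3·5^2 + 3·5 + 2 —bump→ 3·6^6 + 3·6^3 + 3·6^2 + 3·6 + 2 = 140744 —(−1)→ 140743
140743 —HB6→ 3·6^6 + 3·6^3 + 3·6^2 + 3·6 + 1 —bump→ 3·7^7 + 3·7^3 + 3·7^2 + 3·7 + 1 = 2471827 —(−1)→ 2471826
2471826 —HB7→ 3·7^7 + 3·7^3 + 3·7^2 + 3·7 —bump→ 3·8^8 + 3·8^3 + 3·8^2 + 3·8 = 50333400 —(−1)→ 50333399

ω^ω·3 + ω^3·3 + ω^2·3 + ω·3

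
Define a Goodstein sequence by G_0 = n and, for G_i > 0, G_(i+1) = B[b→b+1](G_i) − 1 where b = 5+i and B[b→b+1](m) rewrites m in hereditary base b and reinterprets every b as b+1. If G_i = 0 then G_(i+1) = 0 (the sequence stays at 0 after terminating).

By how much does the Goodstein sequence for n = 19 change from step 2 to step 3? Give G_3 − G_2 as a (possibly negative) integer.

base 5: 19 = 3·5 + 4; at 6: 3·6 + 4 = 22; next = 21
base 6: 21 = 3·6 + 3; at 7: 3·7 + 3 = 24; next = 23
base 7: 23 = 3·7 + 2; at 8: 3·8 + 2 = 26; next = 25

2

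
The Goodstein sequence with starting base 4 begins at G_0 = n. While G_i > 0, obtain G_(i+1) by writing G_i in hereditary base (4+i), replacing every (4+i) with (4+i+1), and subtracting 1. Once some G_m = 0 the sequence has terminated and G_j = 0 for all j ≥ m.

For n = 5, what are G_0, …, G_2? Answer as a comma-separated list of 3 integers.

5, 5, 5

step 0: 5 = 4 + 1; sub 5 for 4: 5 + 1; = 6; G_1 = 6−1 = 5
step 1: 5 = 5; sub 6 for 5: 6; = 6; G_2 = 6−1 = 5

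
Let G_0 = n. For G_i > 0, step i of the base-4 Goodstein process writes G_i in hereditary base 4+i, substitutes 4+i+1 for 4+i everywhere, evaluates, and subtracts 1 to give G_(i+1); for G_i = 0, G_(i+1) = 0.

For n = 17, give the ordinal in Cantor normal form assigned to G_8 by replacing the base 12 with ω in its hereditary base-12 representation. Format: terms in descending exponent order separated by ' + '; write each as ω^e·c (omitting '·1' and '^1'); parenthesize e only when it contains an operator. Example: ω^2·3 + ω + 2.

G_0 = 17. HB_4(17) = 4^2 + 1. Bump = 26. G_1 = 25.
G_1 = 25. HB_5(25) = 5^2. Bump = 36. G_2 = 35.
G_2 = 35. HB_6(35) = 5·6 + 5. Bump = 40. G_3 = 39.
G_3 = 39. HB_7(39) = 5·7 + 4. Bump = 44. G_4 = 43.
G_4 = 43. HB_8(43) = 5·8 + 3. Bump = 48. G_5 = 47.
G_5 = 47. HB_9(47) = 5·9 + 2. Bump = 52. G_6 = 51.
G_6 = 51. HB_10(51) = 5·10 + 1. Bump = 56. G_7 = 55.
G_7 = 55. HB_11(55) = 5·11. Bump = 60. G_8 = 59.
G_8 = 59. HB_12(59) = 4·12 + 11. Bump = 63. G_9 = 62.

ω·4 + 11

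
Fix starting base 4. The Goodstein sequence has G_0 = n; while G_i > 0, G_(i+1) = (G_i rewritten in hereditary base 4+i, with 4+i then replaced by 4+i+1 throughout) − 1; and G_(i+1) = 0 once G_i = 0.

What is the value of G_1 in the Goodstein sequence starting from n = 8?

9

(0) 8|_4 = 2·4 ↦ 2·5|_5 = 10 ⇒ 9
(1) 9|_5 = 5 + 4 ↦ 6 + 4|_6 = 10 ⇒ 9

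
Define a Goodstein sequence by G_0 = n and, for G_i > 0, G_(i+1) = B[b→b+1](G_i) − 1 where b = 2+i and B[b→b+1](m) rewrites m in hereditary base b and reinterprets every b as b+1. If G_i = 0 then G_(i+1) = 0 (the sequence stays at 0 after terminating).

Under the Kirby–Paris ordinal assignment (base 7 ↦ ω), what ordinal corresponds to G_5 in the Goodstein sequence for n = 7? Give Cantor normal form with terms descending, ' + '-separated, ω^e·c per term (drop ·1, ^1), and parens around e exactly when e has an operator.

ω^ω

base 2: 7 = 2^2 + 2 + 1; at 3: 3^3 + 3 + 1 = 31; next = 30
base 3: 30 = 3^3 + 3; at 4: 4^4 + 4 = 260; next = 259
base 4: 259 = 4^4 + 3; at 5: 5^5 + 3 = 3128; next = 3127
base 5: 3127 = 5^5 + 2; at 6: 6^6 + 2 = 46658; next = 46657
base 6: 46657 = 6^6 + 1; at 7: 7^7 + 1 = 823544; next = 823543
base 7: 823543 = 7^7; at 8: 8^8 = 16777216; next = 16777215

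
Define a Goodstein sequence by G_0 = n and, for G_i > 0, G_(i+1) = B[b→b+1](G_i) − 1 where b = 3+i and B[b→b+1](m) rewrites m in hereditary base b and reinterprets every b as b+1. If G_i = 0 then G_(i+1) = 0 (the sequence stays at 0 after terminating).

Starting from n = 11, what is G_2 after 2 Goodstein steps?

(0) 11|_3 = 3^2 + 2 ↦ 4^2 + 2|_4 = 18 ⇒ 17
(1) 17|_4 = 4^2 + 1 ↦ 5^2 + 1|_5 = 26 ⇒ 25
(2) 25|_5 = 5^2 ↦ 6^2|_6 = 36 ⇒ 35

25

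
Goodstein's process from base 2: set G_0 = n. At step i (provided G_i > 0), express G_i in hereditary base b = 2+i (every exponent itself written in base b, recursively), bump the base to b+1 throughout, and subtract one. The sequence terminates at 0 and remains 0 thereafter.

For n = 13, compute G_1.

108

i=0: 13 = 2^(2 + 1) + 2^2 + 1 (b=2); 2→3: 3^(3 + 1) + 3^3 + 1 = 109; 109−1 = 108
i=1: 108 = 3^(3 + 1) + 3^3 (b=3); 3→4: 4^(4 + 1) + 4^4 = 1280; 1280−1 = 1279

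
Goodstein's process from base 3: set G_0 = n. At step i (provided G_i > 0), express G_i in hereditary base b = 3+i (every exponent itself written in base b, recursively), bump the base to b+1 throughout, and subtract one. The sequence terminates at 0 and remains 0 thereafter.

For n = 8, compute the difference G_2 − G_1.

1

(0) 8|_3 = 2·3 + 2 ↦ 2·4 + 2|_4 = 10 ⇒ 9
(1) 9|_4 = 2·4 + 1 ↦ 2·5 + 1|_5 = 11 ⇒ 10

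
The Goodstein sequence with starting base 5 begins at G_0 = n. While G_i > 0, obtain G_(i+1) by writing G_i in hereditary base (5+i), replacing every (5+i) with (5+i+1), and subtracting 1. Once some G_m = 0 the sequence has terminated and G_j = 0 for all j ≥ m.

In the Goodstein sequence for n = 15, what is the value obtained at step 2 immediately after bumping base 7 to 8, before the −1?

20

15 —HB5→ 3·5 —bump→ 3·6 = 18 —(−1)→ 17
17 —HB6→ 2·6 + 5 —bump→ 2·7 + 5 = 19 —(−1)→ 18
18 —HB7→ 2·7 + 4 —bump→ 2·8 + 4 = 20 —(−1)→ 19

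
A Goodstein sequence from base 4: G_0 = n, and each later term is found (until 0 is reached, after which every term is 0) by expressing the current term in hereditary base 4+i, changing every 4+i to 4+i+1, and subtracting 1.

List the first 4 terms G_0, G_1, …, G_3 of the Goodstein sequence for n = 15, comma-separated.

15, 17, 19, 21

step 0: 15 = 3·4 + 3; sub 5 for 4: 3·5 + 3; = 18; G_1 = 18−1 = 17
step 1: 17 = 3·5 + 2; sub 6 for 5: 3·6 + 2; = 20; G_2 = 20−1 = 19
step 2: 19 = 3·6 + 1; sub 7 for 6: 3·7 + 1; = 22; G_3 = 22−1 = 21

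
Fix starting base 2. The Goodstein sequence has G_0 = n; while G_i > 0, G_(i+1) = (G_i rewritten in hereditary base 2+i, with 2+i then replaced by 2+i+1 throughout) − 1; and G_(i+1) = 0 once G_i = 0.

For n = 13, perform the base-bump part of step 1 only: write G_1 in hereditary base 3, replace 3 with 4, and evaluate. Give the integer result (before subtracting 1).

1280

13 —HB2→ 2^(2 + 1) + 2^2 + 1 —bump→ 3^(3 + 1) + 3^3 + 1 = 109 —(−1)→ 108
108 —HB3→ 3^(3 + 1) + 3^3 —bump→ 4^(4 + 1) + 4^4 = 1280 —(−1)→ 1279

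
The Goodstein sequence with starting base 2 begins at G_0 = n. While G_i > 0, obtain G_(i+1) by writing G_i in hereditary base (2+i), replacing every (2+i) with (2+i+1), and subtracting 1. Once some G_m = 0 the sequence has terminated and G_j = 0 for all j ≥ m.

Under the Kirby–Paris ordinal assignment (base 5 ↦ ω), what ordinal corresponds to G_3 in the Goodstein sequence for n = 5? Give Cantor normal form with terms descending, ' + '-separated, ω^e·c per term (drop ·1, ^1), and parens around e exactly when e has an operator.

G_0 = 5. HB_2(5) = 2^2 + 1. Bump = 28. G_1 = 27.
G_1 = 27. HB_3(27) = 3^3. Bump = 256. G_2 = 255.
G_2 = 255. HB_4(255) = 3·4^3 + 3·4^2 + 3·4 + 3. Bump = 468. G_3 = 467.
G_3 = 467. HB_5(467) = 3·5^3 + 3·5^2 + 3·5 + 2. Bump = 776. G_4 = 775.

ω^3·3 + ω^2·3 + ω·3 + 2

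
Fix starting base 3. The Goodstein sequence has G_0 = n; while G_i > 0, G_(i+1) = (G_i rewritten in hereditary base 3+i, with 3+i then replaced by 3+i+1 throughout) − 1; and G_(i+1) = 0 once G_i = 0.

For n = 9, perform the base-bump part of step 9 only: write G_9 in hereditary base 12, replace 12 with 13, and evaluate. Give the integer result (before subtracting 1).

G_0 = 9. HB_3(9) = 3^2. Bump = 16. G_1 = 15.
G_1 = 15. HB_4(15) = 3·4 + 3. Bump = 18. G_2 = 17.
G_2 = 17. HB_5(17) = 3·5 + 2. Bump = 20. G_3 = 19.
G_3 = 19. HB_6(19) = 3·6 + 1. Bump = 22. G_4 = 21.
G_4 = 21. HB_7(21) = 3·7. Bump = 24. G_5 = 23.
G_5 = 23. HB_8(23) = 2·8 + 7. Bump = 25. G_6 = 24.
G_6 = 24. HB_9(24) = 2·9 + 6. Bump = 26. G_7 = 25.
G_7 = 25. HB_10(25) = 2·10 + 5. Bump = 27. G_8 = 26.
G_8 = 26. HB_11(26) = 2·11 + 4. Bump = 28. G_9 = 27.

29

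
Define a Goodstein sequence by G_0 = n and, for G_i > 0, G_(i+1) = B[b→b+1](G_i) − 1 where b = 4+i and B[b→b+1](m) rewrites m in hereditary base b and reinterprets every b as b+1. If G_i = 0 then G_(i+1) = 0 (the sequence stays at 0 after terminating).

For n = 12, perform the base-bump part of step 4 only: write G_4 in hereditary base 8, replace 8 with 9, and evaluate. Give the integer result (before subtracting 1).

(0) 12|_4 = 3·4 ↦ 3·5|_5 = 15 ⇒ 14
(1) 14|_5 = 2·5 + 4 ↦ 2·6 + 4|_6 = 16 ⇒ 15
(2) 15|_6 = 2·6 + 3 ↦ 2·7 + 3|_7 = 17 ⇒ 16
(3) 16|_7 = 2·7 + 2 ↦ 2·8 + 2|_8 = 18 ⇒ 17
(4) 17|_8 = 2·8 + 1 ↦ 2·9 + 1|_9 = 19 ⇒ 18

19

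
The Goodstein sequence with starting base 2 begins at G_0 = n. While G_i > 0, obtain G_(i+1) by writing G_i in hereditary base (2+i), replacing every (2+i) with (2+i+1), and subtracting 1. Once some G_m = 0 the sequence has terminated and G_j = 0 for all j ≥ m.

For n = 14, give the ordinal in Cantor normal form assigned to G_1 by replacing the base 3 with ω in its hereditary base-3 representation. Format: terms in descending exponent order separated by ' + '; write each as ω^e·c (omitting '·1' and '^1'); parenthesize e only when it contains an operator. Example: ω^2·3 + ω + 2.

ω^(ω + 1) + ω^ω + 2

step 0: 14 = 2^(2 + 1) + 2^2 + 2; sub 3 for 2: 3^(3 + 1) + 3^3 + 3; = 111; G_1 = 111−1 = 110
step 1: 110 = 3^(3 + 1) + 3^3 + 2; sub 4 for 3: 4^(4 + 1) + 4^4 + 2; = 1282; G_2 = 1282−1 = 1281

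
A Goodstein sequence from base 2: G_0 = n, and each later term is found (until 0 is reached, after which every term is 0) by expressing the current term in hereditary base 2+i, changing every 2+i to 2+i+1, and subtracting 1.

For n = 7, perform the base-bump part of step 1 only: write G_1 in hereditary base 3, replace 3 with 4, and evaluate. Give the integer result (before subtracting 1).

7 —HB2→ 2^2 + 2 + 1 —bump→ 3^3 + 3 + 1 = 31 —(−1)→ 30
30 —HB3→ 3^3 + 3 —bump→ 4^4 + 4 = 260 —(−1)→ 259

260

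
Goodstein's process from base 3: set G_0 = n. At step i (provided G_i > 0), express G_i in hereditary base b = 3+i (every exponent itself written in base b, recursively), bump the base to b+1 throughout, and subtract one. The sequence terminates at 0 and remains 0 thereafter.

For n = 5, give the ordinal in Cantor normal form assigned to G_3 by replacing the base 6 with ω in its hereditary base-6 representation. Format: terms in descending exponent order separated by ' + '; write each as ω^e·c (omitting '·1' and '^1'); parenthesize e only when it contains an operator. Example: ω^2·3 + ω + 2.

5

i=0: 5 = 3 + 2 (b=3); 3→4: 4 + 2 = 6; 6−1 = 5
i=1: 5 = 4 + 1 (b=4); 4→5: 5 + 1 = 6; 6−1 = 5
i=2: 5 = 5 (b=5); 5→6: 6 = 6; 6−1 = 5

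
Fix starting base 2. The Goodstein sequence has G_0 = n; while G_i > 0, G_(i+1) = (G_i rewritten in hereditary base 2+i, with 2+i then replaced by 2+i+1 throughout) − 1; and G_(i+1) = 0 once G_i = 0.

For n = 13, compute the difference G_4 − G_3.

13 —HB2→ 2^(2 + 1) + 2^2 + 1 —bump→ 3^(3 + 1) + 3^3 + 1 = 109 —(−1)→ 108
108 —HB3→ 3^(3 + 1) + 3^3 —bump→ 4^(4 + 1) + 4^4 = 1280 —(−1)→ 1279
1279 —HB4→ 4^(4 + 1) + 3·4^3 + 3·4^2 + 3·4 + 3 —bump→ 5^(5 + 1) + 3·5^3 + 3·5^2 + 3·5 + 3 = 16093 —(−1)→ 16092
16092 —HB5→ 5^(5 + 1) + 3·5^3 + 3·5^2 + 3·5 + 2 —bump→ 6^(6 + 1) + 3·6^3 + 3·6^2 + 3·6 + 2 = 280712 —(−1)→ 280711

264619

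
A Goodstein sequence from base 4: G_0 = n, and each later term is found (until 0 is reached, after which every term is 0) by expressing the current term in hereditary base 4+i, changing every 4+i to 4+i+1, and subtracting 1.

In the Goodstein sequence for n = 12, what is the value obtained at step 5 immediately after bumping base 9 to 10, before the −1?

20

12 —HB4→ 3·4 —bump→ 3·5 = 15 —(−1)→ 14
14 —HB5→ 2·5 + 4 —bump→ 2·6 + 4 = 16 —(−1)→ 15
15 —HB6→ 2·6 + 3 —bump→ 2·7 + 3 = 17 —(−1)→ 16
16 —HB7→ 2·7 + 2 —bump→ 2·8 + 2 = 18 —(−1)→ 17
17 —HB8→ 2·8 + 1 —bump→ 2·9 + 1 = 19 —(−1)→ 18
18 —HB9→ 2·9 —bump→ 2·10 = 20 —(−1)→ 19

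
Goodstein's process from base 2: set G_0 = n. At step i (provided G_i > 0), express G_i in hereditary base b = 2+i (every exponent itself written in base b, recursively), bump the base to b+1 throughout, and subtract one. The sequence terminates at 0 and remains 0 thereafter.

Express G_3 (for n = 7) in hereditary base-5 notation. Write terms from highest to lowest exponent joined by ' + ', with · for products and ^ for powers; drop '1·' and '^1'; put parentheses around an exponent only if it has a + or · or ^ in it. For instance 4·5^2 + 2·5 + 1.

5^5 + 2

i=0: 7 = 2^2 + 2 + 1 (b=2); 2→3: 3^3 + 3 + 1 = 31; 31−1 = 30
i=1: 30 = 3^3 + 3 (b=3); 3→4: 4^4 + 4 = 260; 260−1 = 259
i=2: 259 = 4^4 + 3 (b=4); 4→5: 5^5 + 3 = 3128; 3128−1 = 3127
i=3: 3127 = 5^5 + 2 (b=5); 5→6: 6^6 + 2 = 46658; 46658−1 = 46657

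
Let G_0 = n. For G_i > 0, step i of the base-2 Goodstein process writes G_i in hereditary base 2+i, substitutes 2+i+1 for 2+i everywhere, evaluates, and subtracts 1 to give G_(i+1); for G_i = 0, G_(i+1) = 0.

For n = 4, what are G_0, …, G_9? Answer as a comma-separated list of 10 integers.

G_0 = 4. HB_2(4) = 2^2. Bump = 27. G_1 = 26.
G_1 = 26. HB_3(26) = 2·3^2 + 2·3 + 2. Bump = 42. G_2 = 41.
G_2 = 41. HB_4(41) = 2·4^2 + 2·4 + 1. Bump = 61. G_3 = 60.
G_3 = 60. HB_5(60) = 2·5^2 + 2·5. Bump = 84. G_4 = 83.
G_4 = 83. HB_6(83) = 2·6^2 + 6 + 5. Bump = 110. G_5 = 109.
G_5 = 109. HB_7(109) = 2·7^2 + 7 + 4. Bump = 140. G_6 = 139.
G_6 = 139. HB_8(139) = 2·8^2 + 8 + 3. Bump = 174. G_7 = 173.
G_7 = 173. HB_9(173) = 2·9^2 + 9 + 2. Bump = 212. G_8 = 211.
G_8 = 211. HB_10(211) = 2·10^2 + 10 + 1. Bump = 254. G_9 = 253.

4, 26, 41, 60, 83, 109, 139, 173, 211, 253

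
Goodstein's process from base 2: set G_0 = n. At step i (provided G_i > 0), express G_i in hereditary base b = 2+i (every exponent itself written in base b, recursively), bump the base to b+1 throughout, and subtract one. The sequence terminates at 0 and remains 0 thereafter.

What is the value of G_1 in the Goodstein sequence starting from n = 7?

G_0 = 7. HB_2(7) = 2^2 + 2 + 1. Bump = 31. G_1 = 30.
G_1 = 30. HB_3(30) = 3^3 + 3. Bump = 260. G_2 = 259.

30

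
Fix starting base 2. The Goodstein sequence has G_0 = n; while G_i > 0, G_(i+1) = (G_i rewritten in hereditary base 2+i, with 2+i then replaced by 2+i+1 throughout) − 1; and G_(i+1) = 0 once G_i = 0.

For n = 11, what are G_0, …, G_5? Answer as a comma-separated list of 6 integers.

11, 84, 1027, 15627, 279937, 5764801

step 0: 11 = 2^(2 + 1) + 2 + 1; sub 3 for 2: 3^(3 + 1) + 3 + 1; = 85; G_1 = 85−1 = 84
step 1: 84 = 3^(3 + 1) + 3; sub 4 for 3: 4^(4 + 1) + 4; = 1028; G_2 = 1028−1 = 1027
step 2: 1027 = 4^(4 + 1) + 3; sub 5 for 4: 5^(5 + 1) + 3; = 15628; G_3 = 15628−1 = 15627
step 3: 15627 = 5^(5 + 1) + 2; sub 6 for 5: 6^(6 + 1) + 2; = 279938; G_4 = 279938−1 = 279937
step 4: 279937 = 6^(6 + 1) + 1; sub 7 for 6: 7^(7 + 1) + 1; = 5764802; G_5 = 5764802−1 = 5764801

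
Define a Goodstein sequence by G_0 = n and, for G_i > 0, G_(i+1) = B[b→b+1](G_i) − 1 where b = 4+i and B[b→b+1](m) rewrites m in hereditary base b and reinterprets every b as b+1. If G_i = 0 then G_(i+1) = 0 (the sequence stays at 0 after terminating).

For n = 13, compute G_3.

18

base 4: 13 = 3·4 + 1; at 5: 3·5 + 1 = 16; next = 15
base 5: 15 = 3·5; at 6: 3·6 = 18; next = 17
base 6: 17 = 2·6 + 5; at 7: 2·7 + 5 = 19; next = 18
base 7: 18 = 2·7 + 4; at 8: 2·8 + 4 = 20; next = 19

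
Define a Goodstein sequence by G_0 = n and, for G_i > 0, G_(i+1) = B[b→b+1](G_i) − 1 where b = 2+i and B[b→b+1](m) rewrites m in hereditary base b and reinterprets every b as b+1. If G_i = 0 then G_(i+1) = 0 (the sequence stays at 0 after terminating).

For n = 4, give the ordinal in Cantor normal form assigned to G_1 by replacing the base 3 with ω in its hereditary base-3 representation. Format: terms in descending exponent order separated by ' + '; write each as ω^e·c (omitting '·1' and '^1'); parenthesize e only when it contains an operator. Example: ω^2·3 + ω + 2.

base 2: 4 = 2^2; at 3: 3^3 = 27; next = 26
base 3: 26 = 2·3^2 + 2·3 + 2; at 4: 2·4^2 + 2·4 + 2 = 42; next = 41

ω^2·2 + ω·2 + 2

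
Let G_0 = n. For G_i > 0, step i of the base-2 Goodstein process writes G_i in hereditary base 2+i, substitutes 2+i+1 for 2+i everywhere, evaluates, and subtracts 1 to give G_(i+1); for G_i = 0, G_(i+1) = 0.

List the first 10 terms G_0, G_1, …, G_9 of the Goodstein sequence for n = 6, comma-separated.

6, 29, 257, 3125, 46655, 98039, 187243, 332147, 555551, 885775

base 2: 6 = 2^2 + 2; at 3: 3^3 + 3 = 30; next = 29
base 3: 29 = 3^3 + 2; at 4: 4^4 + 2 = 258; next = 257
base 4: 257 = 4^4 + 1; at 5: 5^5 + 1 = 3126; next = 3125
base 5: 3125 = 5^5; at 6: 6^6 = 46656; next = 46655
base 6: 46655 = 5·6^5 + 5·6^4 + 5·6^3 + 5·6^2 + 5·6 + 5; at 7: 5·7^5 + 5·7^4 + 5·7^3 + 5·7^2 + 5·7 + 5 = 98040; next = 98039
base 7: 98039 = 5·7^5 + 5·7^4 + 5·7^3 + 5·7^2 + 5·7 + 4; at 8: 5·8^5 + 5·8^4 + 5·8^3 + 5·8^2 + 5·8 + 4 = 187244; next = 187243
base 8: 187243 = 5·8^5 + 5·8^4 + 5·8^3 + 5·8^2 + 5·8 + 3; at 9: 5·9^5 + 5·9^4 + 5·9^3 + 5·9^2 + 5·9 + 3 = 332148; next = 332147
base 9: 332147 = 5·9^5 + 5·9^4 + 5·9^3 + 5·9^2 + 5·9 + 2; at 10: 5·10^5 + 5·10^4 + 5·10^3 + 5·10^2 + 5·10 + 2 = 555552; next = 555551
base 10: 555551 = 5·10^5 + 5·10^4 + 5·10^3 + 5·10^2 + 5·10 + 1; at 11: 5·11^5 + 5·11^4 + 5·11^3 + 5·11^2 + 5·11 + 1 = 885776; next = 885775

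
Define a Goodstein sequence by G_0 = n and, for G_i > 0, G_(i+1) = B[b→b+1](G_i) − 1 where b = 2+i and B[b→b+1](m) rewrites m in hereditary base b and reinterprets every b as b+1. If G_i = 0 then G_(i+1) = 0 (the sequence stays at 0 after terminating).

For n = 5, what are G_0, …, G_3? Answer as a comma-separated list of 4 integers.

i=0: 5 = 2^2 + 1 (b=2); 2→3: 3^3 + 1 = 28; 28−1 = 27
i=1: 27 = 3^3 (b=3); 3→4: 4^4 = 256; 256−1 = 255
i=2: 255 = 3·4^3 + 3·4^2 + 3·4 + 3 (b=4); 4→5: 3·5^3 + 3·5^2 + 3·5 + 3 = 468; 468−1 = 467

5, 27, 255, 467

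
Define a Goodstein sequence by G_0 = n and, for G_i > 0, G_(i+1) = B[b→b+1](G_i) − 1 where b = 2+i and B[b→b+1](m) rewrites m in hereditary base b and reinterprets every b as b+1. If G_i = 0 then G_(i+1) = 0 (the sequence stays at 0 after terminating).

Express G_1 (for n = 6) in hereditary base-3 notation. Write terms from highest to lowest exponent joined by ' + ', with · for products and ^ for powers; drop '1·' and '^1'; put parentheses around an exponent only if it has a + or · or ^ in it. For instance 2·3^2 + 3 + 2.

6 —HB2→ 2^2 + 2 —bump→ 3^3 + 3 = 30 —(−1)→ 29
29 —HB3→ 3^3 + 2 —bump→ 4^4 + 2 = 258 —(−1)→ 257

3^3 + 2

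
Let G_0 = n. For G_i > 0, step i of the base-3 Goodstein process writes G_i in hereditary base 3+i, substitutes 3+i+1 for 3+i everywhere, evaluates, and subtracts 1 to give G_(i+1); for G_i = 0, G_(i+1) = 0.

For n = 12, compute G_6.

69

(0) 12|_3 = 3^2 + 3 ↦ 4^2 + 4|_4 = 20 ⇒ 19
(1) 19|_4 = 4^2 + 3 ↦ 5^2 + 3|_5 = 28 ⇒ 27
(2) 27|_5 = 5^2 + 2 ↦ 6^2 + 2|_6 = 38 ⇒ 37
(3) 37|_6 = 6^2 + 1 ↦ 7^2 + 1|_7 = 50 ⇒ 49
(4) 49|_7 = 7^2 ↦ 8^2|_8 = 64 ⇒ 63
(5) 63|_8 = 7·8 + 7 ↦ 7·9 + 7|_9 = 70 ⇒ 69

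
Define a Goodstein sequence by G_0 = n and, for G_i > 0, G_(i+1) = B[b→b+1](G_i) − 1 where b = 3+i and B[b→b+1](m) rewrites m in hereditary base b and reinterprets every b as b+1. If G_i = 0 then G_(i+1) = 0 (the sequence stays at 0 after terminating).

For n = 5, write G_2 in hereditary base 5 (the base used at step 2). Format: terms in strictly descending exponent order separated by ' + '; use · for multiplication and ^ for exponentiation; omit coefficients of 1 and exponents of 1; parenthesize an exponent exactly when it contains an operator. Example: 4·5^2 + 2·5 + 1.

5

base 3: 5 = 3 + 2; at 4: 4 + 2 = 6; next = 5
base 4: 5 = 4 + 1; at 5: 5 + 1 = 6; next = 5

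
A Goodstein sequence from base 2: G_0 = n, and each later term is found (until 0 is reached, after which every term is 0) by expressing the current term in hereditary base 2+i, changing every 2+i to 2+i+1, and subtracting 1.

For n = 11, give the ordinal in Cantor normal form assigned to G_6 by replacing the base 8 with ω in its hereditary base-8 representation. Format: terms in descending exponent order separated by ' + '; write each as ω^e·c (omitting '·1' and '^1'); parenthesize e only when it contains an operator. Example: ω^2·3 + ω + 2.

G_0 = 11. HB_2(11) = 2^(2 + 1) + 2 + 1. Bump = 85. G_1 = 84.
G_1 = 84. HB_3(84) = 3^(3 + 1) + 3. Bump = 1028. G_2 = 1027.
G_2 = 1027. HB_4(1027) = 4^(4 + 1) + 3. Bump = 15628. G_3 = 15627.
G_3 = 15627. HB_5(15627) = 5^(5 + 1) + 2. Bump = 279938. G_4 = 279937.
G_4 = 279937. HB_6(279937) = 6^(6 + 1) + 1. Bump = 5764802. G_5 = 5764801.
G_5 = 5764801. HB_7(5764801) = 7^(7 + 1). Bump = 134217728. G_6 = 134217727.
G_6 = 134217727. HB_8(134217727) = 7·8^8 + 7·8^7 + 7·8^6 + 7·8^5 + 7·8^4 + 7·8^3 + 7·8^2 + 7·8 + 7. Bump = 2749609303. G_7 = 2749609302.

ω^ω·7 + ω^7·7 + ω^6·7 + ω^5·7 + ω^4·7 + ω^3·7 + ω^2·7 + ω·7 + 7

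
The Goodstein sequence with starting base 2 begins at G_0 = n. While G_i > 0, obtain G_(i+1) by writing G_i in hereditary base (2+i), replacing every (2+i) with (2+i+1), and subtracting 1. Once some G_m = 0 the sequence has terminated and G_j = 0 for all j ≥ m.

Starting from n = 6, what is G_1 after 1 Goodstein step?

29

step 0: 6 = 2^2 + 2; sub 3 for 2: 3^3 + 3; = 30; G_1 = 30−1 = 29
step 1: 29 = 3^3 + 2; sub 4 for 3: 4^4 + 2; = 258; G_2 = 258−1 = 257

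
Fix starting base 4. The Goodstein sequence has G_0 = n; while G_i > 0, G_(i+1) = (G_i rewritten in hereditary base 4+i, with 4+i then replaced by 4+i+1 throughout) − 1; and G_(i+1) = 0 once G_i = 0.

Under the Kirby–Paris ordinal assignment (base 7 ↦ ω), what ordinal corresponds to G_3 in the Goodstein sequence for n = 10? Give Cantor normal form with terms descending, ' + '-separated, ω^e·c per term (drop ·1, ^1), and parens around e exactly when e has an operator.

ω + 6

10 —HB4→ 2·4 + 2 —bump→ 2·5 + 2 = 12 —(−1)→ 11
11 —HB5→ 2·5 + 1 —bump→ 2·6 + 1 = 13 —(−1)→ 12
12 —HB6→ 2·6 —bump→ 2·7 = 14 —(−1)→ 13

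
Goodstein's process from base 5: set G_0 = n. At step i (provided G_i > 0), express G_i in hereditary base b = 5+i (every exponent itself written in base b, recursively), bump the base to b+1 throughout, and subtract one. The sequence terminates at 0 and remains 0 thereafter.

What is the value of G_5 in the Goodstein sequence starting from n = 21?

i=0: 21 = 4·5 + 1 (b=5); 5→6: 4·6 + 1 = 25; 25−1 = 24
i=1: 24 = 4·6 (b=6); 6→7: 4·7 = 28; 28−1 = 27
i=2: 27 = 3·7 + 6 (b=7); 7→8: 3·8 + 6 = 30; 30−1 = 29
i=3: 29 = 3·8 + 5 (b=8); 8→9: 3·9 + 5 = 32; 32−1 = 31
i=4: 31 = 3·9 + 4 (b=9); 9→10: 3·10 + 4 = 34; 34−1 = 33
i=5: 33 = 3·10 + 3 (b=10); 10→11: 3·11 + 3 = 36; 36−1 = 35

33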